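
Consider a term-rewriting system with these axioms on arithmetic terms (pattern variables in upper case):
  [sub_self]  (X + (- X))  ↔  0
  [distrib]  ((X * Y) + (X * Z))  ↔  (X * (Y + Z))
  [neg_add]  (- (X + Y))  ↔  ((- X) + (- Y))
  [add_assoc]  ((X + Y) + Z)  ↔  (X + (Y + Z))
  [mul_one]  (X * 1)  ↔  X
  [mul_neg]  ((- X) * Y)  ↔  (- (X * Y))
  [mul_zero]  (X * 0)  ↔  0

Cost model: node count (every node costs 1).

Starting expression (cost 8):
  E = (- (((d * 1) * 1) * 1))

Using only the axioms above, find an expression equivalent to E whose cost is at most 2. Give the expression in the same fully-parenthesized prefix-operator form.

step 1: mul_one (→) rewrites (d * 1) into d, now (- ((d * 1) * 1))
step 2: mul_one (→) rewrites (d * 1) into d, now (- (d * 1))
step 3: mul_one (→) rewrites (d * 1) into d, reaching cost 2 (bound 2)

(- d)   [cost 2]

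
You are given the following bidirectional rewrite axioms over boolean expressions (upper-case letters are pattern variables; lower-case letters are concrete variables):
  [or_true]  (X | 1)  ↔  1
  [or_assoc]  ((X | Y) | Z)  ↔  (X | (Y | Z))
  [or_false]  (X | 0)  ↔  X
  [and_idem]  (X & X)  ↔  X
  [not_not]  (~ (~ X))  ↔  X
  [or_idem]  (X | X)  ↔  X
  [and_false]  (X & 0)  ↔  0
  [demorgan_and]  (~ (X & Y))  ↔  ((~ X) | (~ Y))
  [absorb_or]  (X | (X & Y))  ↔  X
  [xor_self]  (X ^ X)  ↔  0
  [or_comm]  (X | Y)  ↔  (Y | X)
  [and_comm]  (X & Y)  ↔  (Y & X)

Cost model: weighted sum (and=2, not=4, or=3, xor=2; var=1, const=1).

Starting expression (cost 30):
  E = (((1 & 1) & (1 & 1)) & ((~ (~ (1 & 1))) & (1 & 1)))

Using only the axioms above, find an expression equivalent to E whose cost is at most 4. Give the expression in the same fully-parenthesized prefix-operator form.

1. [not_not →] (~ (~ (1 & 1)))  →  (1 & 1);  E = (((1 & 1) & (1 & 1)) & ((1 & 1) & (1 & 1)))
2. [and_idem →] (((1 & 1) & (1 & 1)) & ((1 & 1) & (1 & 1)))  →  ((1 & 1) & (1 & 1))
3. [and_idem →] ((1 & 1) & (1 & 1))  →  (1 & 1);  cost 4 ≤ 4, done

(1 & 1)   [cost 4]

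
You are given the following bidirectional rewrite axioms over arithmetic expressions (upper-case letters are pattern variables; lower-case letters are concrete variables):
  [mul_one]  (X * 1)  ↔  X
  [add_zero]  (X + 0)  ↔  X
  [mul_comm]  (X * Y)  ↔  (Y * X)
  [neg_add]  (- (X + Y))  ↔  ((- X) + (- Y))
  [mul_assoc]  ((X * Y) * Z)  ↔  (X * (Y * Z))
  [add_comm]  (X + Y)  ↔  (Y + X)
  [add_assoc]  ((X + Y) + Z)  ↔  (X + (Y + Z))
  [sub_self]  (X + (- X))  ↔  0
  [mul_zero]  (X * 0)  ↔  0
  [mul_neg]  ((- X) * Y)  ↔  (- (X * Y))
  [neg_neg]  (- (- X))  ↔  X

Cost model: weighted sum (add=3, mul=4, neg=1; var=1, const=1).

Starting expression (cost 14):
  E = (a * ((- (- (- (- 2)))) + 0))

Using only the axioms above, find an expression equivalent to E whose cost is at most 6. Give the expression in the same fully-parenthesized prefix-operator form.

(1) (- (- (- 2)))  =[neg_neg →]=  (- 2)    ⊢ (a * ((- (- 2)) + 0))
(2) (- (- 2))  =[neg_neg →]=  2    ⊢ (a * (2 + 0))
(3) (2 + 0)  =[add_zero →]=  2    ⊢ cost 6, within 6

(a * 2)   [cost 6]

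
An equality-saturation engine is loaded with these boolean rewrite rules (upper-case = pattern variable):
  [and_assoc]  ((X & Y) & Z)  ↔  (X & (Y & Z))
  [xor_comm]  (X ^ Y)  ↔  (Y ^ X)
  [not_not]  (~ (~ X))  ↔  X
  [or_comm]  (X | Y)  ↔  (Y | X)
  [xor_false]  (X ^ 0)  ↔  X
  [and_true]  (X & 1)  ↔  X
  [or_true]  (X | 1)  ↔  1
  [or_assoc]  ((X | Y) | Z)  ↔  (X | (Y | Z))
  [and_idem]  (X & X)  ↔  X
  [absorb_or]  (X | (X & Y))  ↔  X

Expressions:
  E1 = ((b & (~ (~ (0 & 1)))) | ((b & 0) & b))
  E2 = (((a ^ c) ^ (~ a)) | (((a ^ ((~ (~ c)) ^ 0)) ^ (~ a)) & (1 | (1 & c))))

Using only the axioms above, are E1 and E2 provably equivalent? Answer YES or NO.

NO

The axioms are sound identities: if E1 ↔* E2 then E1 and E2 evaluate identically under any assignment.
Under a=0, b=0, c=0: E1 evaluates to 0, E2 to 1. Distinct ⇒ no rewrite sequence connects them.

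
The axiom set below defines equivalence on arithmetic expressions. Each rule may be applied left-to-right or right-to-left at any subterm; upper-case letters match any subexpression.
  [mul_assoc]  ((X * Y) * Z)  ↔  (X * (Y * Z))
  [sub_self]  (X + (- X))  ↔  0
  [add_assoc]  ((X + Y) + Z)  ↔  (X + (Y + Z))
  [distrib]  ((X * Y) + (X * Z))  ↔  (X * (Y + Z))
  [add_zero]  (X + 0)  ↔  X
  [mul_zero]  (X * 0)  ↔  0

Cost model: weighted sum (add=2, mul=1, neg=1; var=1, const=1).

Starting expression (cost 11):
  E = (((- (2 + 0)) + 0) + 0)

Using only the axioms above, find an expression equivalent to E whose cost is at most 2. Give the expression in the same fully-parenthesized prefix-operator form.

(1) (2 + 0)  =[add_zero →]=  2    ⊢ (((- 2) + 0) + 0)
(2) ((- 2) + 0)  =[add_zero →]=  (- 2)    ⊢ ((- 2) + 0)
(3) ((- 2) + 0)  =[add_zero →]=  (- 2)    ⊢ cost 2, within 2

(- 2)   [cost 2]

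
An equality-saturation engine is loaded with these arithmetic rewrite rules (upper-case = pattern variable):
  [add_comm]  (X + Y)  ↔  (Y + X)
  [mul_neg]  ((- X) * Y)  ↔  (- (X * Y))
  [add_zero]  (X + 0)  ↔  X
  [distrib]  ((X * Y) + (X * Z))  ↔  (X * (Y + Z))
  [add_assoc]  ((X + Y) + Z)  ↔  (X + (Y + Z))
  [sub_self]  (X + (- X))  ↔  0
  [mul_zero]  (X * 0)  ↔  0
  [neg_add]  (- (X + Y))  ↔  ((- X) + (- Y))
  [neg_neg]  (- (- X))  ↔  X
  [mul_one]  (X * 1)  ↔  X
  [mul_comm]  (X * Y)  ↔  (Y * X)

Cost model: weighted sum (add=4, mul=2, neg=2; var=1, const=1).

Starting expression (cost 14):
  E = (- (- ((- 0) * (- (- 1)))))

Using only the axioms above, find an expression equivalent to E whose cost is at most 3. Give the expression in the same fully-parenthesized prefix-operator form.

(- 0)   [cost 3]

(1) (- (- ((- 0) * (- (- 1)))))  =[neg_neg →]=  ((- 0) * (- (- 1)))
(2) (- (- 1))  =[neg_neg →]=  1    ⊢ ((- 0) * 1)
(3) ((- 0) * 1)  =[mul_one →]=  (- 0)    ⊢ cost 3, within 3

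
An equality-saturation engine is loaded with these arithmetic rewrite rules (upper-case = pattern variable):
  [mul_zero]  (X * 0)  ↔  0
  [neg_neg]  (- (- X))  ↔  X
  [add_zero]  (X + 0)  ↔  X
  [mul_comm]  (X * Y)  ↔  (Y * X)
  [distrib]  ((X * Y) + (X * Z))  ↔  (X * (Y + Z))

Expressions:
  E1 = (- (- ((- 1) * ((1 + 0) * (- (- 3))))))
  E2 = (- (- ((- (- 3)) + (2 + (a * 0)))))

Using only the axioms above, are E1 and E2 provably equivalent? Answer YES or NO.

The axioms are sound identities: if E1 ↔* E2 then E1 and E2 evaluate identically under any assignment.
Under a=0: E1 evaluates to -3, E2 to 5. Distinct ⇒ no rewrite sequence connects them.

NO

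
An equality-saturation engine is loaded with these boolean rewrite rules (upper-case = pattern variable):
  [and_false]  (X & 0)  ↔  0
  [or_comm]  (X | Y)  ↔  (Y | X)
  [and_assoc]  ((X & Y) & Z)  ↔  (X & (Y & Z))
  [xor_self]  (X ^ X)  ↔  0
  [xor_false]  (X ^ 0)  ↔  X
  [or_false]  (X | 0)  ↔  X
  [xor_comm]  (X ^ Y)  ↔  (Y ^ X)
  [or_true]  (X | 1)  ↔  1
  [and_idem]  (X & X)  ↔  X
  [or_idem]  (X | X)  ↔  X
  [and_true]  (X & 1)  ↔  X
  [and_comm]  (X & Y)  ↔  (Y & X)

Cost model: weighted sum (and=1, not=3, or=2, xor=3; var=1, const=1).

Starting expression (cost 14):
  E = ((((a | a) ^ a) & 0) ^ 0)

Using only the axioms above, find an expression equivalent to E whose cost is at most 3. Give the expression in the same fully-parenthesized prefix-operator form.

1. [or_idem →] (a | a)  →  a;  E = (((a ^ a) & 0) ^ 0)
2. [xor_false →] (((a ^ a) & 0) ^ 0)  →  ((a ^ a) & 0)
3. [xor_self →] (a ^ a)  →  0;  cost 3 ≤ 3, done

(0 & 0)   [cost 3]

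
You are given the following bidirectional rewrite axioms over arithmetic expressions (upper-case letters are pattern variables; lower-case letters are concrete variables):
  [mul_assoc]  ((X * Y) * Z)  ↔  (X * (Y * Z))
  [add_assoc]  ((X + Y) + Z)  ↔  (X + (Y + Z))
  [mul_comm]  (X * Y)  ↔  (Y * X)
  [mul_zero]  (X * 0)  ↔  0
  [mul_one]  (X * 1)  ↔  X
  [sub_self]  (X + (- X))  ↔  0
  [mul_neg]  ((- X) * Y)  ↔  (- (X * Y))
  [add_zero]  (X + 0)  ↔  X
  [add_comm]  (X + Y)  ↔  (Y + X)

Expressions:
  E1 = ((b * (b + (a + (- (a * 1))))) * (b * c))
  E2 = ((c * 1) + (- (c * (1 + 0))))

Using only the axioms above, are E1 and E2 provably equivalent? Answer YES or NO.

The axioms are sound identities: if E1 ↔* E2 then E1 and E2 evaluate identically under any assignment.
Under a=0, b=1, c=1: E1 evaluates to 1, E2 to 0. Distinct ⇒ no rewrite sequence connects them.

NO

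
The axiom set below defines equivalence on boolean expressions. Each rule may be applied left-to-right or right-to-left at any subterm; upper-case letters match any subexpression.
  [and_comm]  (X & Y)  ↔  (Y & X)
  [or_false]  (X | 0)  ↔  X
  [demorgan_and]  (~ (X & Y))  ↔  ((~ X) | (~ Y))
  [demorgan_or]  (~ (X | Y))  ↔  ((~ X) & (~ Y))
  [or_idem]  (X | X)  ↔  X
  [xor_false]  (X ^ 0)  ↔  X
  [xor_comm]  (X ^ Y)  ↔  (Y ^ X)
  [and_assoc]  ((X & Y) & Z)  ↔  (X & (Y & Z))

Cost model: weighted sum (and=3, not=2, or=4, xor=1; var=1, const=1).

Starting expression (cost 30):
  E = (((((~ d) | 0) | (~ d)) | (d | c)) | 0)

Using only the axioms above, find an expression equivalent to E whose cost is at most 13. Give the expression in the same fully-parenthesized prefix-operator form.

((~ d) | (d | c))   [cost 13]

1. [or_false →] (((((~ d) | 0) | (~ d)) | (d | c)) | 0)  →  ((((~ d) | 0) | (~ d)) | (d | c))
2. [or_false →] ((~ d) | 0)  →  (~ d);  E = (((~ d) | (~ d)) | (d | c))
3. [or_idem →] ((~ d) | (~ d))  →  (~ d);  cost 13 ≤ 13, done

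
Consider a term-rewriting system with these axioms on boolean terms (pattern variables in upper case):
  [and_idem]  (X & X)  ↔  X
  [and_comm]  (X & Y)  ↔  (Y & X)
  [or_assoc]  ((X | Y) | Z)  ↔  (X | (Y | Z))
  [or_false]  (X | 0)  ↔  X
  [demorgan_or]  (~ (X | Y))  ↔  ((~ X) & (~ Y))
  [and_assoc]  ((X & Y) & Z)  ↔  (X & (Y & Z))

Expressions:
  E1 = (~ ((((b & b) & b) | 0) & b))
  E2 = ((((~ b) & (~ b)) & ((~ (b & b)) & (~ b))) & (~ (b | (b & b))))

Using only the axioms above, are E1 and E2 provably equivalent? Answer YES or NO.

YES

(1) (b & b)  =[and_idem →]=  b    ⊢ (~ (((b & b) | 0) & b))
(2) (b & b)  =[and_idem →]=  b    ⊢ (~ ((b | 0) & b))
(3) (b | 0)  =[or_false →]=  b    ⊢ (~ (b & b))
(4) (b & b)  =[and_idem →]=  b    ⊢ (~ b)
(5) (~ b)  =[and_idem ←]=  ((~ b) & (~ b))
(6) (~ b)  =[and_idem ←]=  ((~ b) & (~ b))    ⊢ (((~ b) & (~ b)) & (~ b))
(7) (~ b)  =[and_idem ←]=  ((~ b) & (~ b))    ⊢ (((~ b) & (~ b)) & ((~ b) & (~ b)))
(8) b  =[and_idem ←]=  (b & b)    ⊢ (((~ b) & (~ b)) & ((~ b) & (~ (b & b))))
(9) ((~ b) & (~ b))  =[and_idem ←]=  (((~ b) & (~ b)) & ((~ b) & (~ b)))    ⊢ ((((~ b) & (~ b)) & ((~ b) & (~ b))) & ((~ b) & (~ (b & b))))
(10) ((~ b) & (~ (b & b)))  =[demorgan_or ←]=  (~ (b | (b & b)))    ⊢ ((((~ b) & (~ b)) & ((~ b) & (~ b))) & (~ (b | (b & b))))
(11) b  =[and_idem ←]=  (b & b)    ⊢ E2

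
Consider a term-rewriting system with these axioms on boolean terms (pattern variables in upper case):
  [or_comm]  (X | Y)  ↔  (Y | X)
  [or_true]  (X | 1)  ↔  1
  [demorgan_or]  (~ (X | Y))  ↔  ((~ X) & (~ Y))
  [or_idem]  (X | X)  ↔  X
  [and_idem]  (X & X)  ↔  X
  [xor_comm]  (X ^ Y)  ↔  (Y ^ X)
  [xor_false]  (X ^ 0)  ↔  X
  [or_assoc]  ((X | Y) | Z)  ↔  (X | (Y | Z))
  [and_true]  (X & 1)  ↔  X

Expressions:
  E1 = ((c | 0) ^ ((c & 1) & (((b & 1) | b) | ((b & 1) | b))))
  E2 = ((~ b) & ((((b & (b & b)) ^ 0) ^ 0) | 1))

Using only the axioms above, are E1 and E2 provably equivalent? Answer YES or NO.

NO

The axioms are sound identities: if E1 ↔* E2 then E1 and E2 evaluate identically under any assignment.
Under b=0, c=0: E1 evaluates to 0, E2 to 1. Distinct ⇒ no rewrite sequence connects them.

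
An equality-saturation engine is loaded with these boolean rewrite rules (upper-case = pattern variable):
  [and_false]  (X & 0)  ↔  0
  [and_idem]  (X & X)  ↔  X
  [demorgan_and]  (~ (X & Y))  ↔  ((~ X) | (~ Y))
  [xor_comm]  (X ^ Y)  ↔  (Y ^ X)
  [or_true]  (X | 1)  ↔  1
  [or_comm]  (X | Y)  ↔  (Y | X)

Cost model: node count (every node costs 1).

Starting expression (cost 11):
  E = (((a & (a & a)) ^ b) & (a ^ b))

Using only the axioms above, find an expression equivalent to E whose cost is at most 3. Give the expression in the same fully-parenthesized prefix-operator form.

1. [and_idem →] (a & a)  →  a;  E = (((a & a) ^ b) & (a ^ b))
2. [and_idem →] (a & a)  →  a;  E = ((a ^ b) & (a ^ b))
3. [and_idem →] ((a ^ b) & (a ^ b))  →  (a ^ b);  cost 3 ≤ 3, done

(a ^ b)   [cost 3]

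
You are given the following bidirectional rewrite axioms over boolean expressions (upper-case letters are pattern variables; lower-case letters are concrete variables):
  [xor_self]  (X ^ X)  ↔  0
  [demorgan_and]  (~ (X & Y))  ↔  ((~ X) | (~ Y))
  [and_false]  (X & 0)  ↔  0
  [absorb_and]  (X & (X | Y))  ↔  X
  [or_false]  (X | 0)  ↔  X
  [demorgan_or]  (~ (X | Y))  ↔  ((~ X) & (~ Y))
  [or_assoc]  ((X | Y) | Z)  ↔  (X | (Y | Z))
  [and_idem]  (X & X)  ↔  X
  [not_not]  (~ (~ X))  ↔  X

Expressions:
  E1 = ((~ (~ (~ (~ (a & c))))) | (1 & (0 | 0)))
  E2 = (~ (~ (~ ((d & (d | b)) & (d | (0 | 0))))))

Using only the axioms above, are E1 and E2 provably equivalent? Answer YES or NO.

Every axiom is a valid identity, so a rewrite proof would force E1 and E2 to agree under every assignment.
At a=0, b=0, c=0, d=0: E1 = 0 but E2 = 1; they differ, so no derivation exists.

NO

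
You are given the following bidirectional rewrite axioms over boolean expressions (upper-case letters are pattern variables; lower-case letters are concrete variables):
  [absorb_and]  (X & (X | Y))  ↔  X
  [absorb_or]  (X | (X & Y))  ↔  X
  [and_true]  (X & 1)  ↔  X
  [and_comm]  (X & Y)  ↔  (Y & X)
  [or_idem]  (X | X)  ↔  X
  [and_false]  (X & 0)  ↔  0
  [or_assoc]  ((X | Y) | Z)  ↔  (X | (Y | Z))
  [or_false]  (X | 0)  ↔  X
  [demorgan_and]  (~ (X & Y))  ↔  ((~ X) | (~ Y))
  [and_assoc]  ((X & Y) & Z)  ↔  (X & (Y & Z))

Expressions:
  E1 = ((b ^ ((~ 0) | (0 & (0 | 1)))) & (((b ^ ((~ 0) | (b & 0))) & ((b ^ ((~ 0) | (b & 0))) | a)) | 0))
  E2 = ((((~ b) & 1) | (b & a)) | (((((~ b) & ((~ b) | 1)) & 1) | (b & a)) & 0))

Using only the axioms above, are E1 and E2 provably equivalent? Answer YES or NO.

Every axiom is a valid identity, so a rewrite proof would force E1 and E2 to agree under every assignment.
At a=1, b=1: E1 = 0 but E2 = 1; they differ, so no derivation exists.

NO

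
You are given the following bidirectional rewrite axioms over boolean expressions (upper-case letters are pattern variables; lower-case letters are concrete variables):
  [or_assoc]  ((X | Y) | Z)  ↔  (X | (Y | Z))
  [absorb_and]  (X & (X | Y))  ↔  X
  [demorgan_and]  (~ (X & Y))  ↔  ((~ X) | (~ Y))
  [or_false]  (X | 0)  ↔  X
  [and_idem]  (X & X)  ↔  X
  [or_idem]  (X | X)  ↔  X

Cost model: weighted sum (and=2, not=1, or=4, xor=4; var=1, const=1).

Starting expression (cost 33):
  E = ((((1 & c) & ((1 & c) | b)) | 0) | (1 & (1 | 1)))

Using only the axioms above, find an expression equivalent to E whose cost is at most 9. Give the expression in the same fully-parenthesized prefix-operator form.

1. [absorb_and →] ((1 & c) & ((1 & c) | b))  →  (1 & c);  E = (((1 & c) | 0) | (1 & (1 | 1)))
2. [absorb_and →] (1 & (1 | 1))  →  1;  E = (((1 & c) | 0) | 1)
3. [or_false →] ((1 & c) | 0)  →  (1 & c);  cost 9 ≤ 9, done

((1 & c) | 1)   [cost 9]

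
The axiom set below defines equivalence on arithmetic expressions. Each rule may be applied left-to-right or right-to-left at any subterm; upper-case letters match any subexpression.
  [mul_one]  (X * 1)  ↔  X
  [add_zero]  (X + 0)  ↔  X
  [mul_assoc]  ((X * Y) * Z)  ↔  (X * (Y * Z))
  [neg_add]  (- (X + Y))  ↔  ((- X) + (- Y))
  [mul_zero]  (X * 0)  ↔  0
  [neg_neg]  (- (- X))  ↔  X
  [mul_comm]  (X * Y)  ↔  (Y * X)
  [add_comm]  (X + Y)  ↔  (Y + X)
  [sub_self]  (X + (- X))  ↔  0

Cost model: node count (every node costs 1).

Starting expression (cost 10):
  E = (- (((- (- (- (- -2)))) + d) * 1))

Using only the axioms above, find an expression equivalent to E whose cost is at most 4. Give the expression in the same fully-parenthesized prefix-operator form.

(- (-2 + d))   [cost 4]

1. [neg_neg →] (- (- (- (- -2))))  →  (- (- -2));  E = (- (((- (- -2)) + d) * 1))
2. [neg_neg →] (- (- -2))  →  -2;  E = (- ((-2 + d) * 1))
3. [mul_one →] ((-2 + d) * 1)  →  (-2 + d);  cost 4 ≤ 4, done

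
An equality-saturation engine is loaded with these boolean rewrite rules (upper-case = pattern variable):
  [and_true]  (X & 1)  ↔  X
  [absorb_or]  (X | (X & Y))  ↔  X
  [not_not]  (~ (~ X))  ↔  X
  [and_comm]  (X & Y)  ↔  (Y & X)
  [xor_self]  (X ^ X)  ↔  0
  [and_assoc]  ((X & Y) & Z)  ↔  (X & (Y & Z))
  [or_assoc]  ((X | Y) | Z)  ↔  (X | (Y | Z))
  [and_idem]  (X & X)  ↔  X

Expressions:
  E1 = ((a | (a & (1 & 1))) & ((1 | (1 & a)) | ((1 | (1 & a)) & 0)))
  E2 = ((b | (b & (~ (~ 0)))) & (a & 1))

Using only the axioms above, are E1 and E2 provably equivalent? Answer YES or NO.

NO

All listed rules preserve value, hence provable equivalence implies equal values everywhere; look for a separating assignment.
a=1, b=0 gives E1 ↦ 1, E2 ↦ 0; values differ ⇒ not provably equivalent.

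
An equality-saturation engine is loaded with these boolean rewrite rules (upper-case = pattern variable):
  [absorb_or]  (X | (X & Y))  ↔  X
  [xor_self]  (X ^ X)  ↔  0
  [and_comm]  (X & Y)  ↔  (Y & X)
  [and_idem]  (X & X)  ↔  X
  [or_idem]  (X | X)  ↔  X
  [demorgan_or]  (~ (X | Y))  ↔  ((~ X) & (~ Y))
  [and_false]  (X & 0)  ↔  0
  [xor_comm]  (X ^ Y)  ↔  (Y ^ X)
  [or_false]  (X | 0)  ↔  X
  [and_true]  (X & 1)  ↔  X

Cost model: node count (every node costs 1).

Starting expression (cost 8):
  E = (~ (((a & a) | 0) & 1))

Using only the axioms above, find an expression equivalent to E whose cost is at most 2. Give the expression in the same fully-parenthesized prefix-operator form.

(~ a)   [cost 2]

1. [and_idem →] (a & a)  →  a;  E = (~ ((a | 0) & 1))
2. [and_true →] ((a | 0) & 1)  →  (a | 0);  E = (~ (a | 0))
3. [or_false →] (a | 0)  →  a;  cost 2 ≤ 2, done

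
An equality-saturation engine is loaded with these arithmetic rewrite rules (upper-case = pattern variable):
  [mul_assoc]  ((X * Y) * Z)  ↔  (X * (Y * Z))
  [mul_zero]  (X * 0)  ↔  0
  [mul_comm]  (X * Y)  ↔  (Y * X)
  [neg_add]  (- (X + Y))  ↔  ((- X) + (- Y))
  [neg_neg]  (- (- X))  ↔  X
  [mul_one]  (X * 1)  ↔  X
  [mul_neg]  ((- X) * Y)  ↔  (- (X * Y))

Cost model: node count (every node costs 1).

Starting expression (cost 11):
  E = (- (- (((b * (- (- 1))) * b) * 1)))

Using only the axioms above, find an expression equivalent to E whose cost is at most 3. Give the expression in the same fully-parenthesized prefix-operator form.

1. [neg_neg →] (- (- 1))  →  1;  E = (- (- (((b * 1) * b) * 1)))
2. [mul_one →] (b * 1)  →  b;  E = (- (- ((b * b) * 1)))
3. [mul_one →] ((b * b) * 1)  →  (b * b);  E = (- (- (b * b)))
4. [neg_neg →] (- (- (b * b)))  →  (b * b);  cost 3 ≤ 3, done

(b * b)   [cost 3]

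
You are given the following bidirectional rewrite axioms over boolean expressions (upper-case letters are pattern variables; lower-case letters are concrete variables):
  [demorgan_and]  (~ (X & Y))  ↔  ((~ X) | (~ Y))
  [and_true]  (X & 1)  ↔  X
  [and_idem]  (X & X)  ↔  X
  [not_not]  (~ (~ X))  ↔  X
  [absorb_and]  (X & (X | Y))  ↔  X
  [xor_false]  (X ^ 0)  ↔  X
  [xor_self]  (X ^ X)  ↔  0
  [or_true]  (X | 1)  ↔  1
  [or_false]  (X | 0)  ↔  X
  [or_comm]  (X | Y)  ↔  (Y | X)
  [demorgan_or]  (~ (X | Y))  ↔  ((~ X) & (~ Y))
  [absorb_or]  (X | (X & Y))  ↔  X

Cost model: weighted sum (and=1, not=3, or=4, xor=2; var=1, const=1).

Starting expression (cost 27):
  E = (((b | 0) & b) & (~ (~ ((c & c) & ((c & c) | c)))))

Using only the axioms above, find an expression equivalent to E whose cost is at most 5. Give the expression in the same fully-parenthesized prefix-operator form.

((b & b) & c)   [cost 5]

(1) (~ (~ ((c & c) & ((c & c) | c))))  =[not_not →]=  ((c & c) & ((c & c) | c))    ⊢ (((b | 0) & b) & ((c & c) & ((c & c) | c)))
(2) ((c & c) & ((c & c) | c))  =[absorb_and →]=  (c & c)    ⊢ (((b | 0) & b) & (c & c))
(3) (c & c)  =[and_idem →]=  c    ⊢ (((b | 0) & b) & c)
(4) (b | 0)  =[or_false →]=  b    ⊢ cost 5, within 5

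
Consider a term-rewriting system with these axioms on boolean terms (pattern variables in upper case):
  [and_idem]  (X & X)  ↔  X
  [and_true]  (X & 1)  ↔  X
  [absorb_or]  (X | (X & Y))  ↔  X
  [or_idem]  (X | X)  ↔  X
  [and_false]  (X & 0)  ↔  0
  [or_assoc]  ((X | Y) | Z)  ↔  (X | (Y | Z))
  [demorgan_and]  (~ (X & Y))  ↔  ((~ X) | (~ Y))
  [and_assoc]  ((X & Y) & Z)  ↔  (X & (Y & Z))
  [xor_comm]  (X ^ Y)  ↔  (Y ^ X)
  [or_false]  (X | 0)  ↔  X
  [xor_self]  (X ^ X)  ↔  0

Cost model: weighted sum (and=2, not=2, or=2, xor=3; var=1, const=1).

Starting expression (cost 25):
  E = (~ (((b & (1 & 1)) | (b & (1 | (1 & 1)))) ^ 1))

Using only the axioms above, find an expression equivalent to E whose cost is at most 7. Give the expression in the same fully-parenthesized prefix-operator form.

1. [absorb_or →] (1 | (1 & 1))  →  1;  E = (~ (((b & (1 & 1)) | (b & 1)) ^ 1))
2. [and_idem →] (1 & 1)  →  1;  E = (~ (((b & 1) | (b & 1)) ^ 1))
3. [or_idem →] ((b & 1) | (b & 1))  →  (b & 1);  E = (~ ((b & 1) ^ 1))
4. [and_true →] (b & 1)  →  b;  cost 7 ≤ 7, done

(~ (b ^ 1))   [cost 7]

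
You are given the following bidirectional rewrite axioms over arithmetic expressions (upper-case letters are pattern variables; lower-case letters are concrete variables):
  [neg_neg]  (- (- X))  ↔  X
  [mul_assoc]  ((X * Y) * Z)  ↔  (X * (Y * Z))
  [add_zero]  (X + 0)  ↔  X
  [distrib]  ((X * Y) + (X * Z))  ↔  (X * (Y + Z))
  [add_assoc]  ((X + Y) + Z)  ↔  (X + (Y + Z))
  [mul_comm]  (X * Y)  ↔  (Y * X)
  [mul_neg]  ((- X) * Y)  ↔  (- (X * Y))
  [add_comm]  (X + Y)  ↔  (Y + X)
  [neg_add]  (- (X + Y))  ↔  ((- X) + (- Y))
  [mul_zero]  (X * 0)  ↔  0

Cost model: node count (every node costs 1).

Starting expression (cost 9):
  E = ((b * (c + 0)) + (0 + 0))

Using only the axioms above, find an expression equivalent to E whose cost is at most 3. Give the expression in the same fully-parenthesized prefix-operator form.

step 1: add_zero (→) rewrites (c + 0) into c, now ((b * c) + (0 + 0))
step 2: mul_comm (→) rewrites (b * c) into (c * b), now ((c * b) + (0 + 0))
step 3: add_zero (→) rewrites (0 + 0) into 0, now ((c * b) + 0)
step 4: add_zero (→) rewrites ((c * b) + 0) into (c * b), reaching cost 3 (bound 3)

(c * b)   [cost 3]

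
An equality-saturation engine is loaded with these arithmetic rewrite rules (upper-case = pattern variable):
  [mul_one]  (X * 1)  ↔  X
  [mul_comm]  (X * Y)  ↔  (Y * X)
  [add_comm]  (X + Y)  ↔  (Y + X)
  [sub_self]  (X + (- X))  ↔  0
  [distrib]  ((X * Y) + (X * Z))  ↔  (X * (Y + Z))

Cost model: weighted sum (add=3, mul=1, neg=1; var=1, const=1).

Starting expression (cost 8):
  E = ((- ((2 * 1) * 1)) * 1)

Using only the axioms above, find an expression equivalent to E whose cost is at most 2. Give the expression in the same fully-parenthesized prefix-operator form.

(1) ((- ((2 * 1) * 1)) * 1)  =[mul_one →]=  (- ((2 * 1) * 1))
(2) (2 * 1)  =[mul_one →]=  2    ⊢ (- (2 * 1))
(3) (2 * 1)  =[mul_one →]=  2    ⊢ cost 2, within 2

(- 2)   [cost 2]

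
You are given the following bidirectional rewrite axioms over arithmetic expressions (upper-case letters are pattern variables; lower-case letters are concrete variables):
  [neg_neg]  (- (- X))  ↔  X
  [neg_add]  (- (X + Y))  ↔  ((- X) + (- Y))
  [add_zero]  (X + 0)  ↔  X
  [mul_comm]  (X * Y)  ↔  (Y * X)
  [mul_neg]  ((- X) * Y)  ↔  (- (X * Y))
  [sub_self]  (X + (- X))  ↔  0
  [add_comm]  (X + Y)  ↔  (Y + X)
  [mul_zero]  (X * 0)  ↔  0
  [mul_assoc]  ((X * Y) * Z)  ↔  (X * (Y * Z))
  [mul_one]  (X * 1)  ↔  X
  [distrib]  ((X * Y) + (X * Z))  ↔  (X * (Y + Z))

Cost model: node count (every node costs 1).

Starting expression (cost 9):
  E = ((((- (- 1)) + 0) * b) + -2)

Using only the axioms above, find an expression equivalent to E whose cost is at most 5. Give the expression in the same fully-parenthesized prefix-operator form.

(1) ((- (- 1)) + 0)  =[add_zero →]=  (- (- 1))    ⊢ (((- (- 1)) * b) + -2)
(2) (- (- 1))  =[neg_neg →]=  1    ⊢ cost 5, within 5

((1 * b) + -2)   [cost 5]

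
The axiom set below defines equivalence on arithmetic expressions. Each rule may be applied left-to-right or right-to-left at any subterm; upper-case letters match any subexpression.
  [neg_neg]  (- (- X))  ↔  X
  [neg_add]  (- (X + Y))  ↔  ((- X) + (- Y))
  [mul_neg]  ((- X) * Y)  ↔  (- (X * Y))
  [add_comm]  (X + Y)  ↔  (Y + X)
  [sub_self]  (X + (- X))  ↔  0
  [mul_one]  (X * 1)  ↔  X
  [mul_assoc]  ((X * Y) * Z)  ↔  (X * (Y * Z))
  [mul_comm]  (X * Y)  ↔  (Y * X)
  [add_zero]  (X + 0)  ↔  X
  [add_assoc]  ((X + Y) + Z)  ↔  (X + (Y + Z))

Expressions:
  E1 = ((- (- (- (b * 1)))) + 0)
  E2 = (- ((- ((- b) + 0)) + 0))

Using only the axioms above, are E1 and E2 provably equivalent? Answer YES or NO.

YES

(1) ((- (- (- (b * 1)))) + 0)  =[add_zero →]=  (- (- (- (b * 1))))
(2) (b * 1)  =[mul_one →]=  b    ⊢ (- (- (- b)))
(3) (- b)  =[add_zero ←]=  ((- b) + 0)    ⊢ (- (- ((- b) + 0)))
(4) (- ((- b) + 0))  =[add_zero ←]=  ((- ((- b) + 0)) + 0)    ⊢ E2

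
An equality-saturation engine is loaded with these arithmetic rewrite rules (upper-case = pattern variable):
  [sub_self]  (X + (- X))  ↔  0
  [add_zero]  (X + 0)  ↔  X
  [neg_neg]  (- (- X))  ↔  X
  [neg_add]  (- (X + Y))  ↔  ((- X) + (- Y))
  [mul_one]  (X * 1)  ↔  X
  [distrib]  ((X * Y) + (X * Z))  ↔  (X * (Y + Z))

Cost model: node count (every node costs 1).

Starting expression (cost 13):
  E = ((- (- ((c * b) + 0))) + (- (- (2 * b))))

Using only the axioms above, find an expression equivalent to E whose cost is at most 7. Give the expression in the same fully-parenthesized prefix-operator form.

((c * b) + (2 * b))   [cost 7]

(1) (- (- (2 * b)))  =[neg_neg →]=  (2 * b)    ⊢ ((- (- ((c * b) + 0))) + (2 * b))
(2) (- (- ((c * b) + 0)))  =[neg_neg →]=  ((c * b) + 0)    ⊢ (((c * b) + 0) + (2 * b))
(3) ((c * b) + 0)  =[add_zero →]=  (c * b)    ⊢ cost 7, within 7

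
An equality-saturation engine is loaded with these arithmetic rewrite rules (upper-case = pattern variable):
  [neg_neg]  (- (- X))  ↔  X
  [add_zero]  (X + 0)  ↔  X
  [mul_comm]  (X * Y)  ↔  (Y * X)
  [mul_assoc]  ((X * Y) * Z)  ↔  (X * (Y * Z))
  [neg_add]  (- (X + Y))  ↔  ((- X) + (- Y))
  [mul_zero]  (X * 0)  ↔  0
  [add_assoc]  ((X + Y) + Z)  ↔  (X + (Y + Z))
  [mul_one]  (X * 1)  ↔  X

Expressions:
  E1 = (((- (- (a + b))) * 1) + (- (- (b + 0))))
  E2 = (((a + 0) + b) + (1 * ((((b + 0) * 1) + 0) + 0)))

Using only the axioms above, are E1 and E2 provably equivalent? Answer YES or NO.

1. [mul_one →] ((- (- (a + b))) * 1)  →  (- (- (a + b)));  E1 = ((- (- (a + b))) + (- (- (b + 0))))
2. [neg_neg →] (- (- (a + b)))  →  (a + b);  E1 = ((a + b) + (- (- (b + 0))))
3. [neg_neg →] (- (- (b + 0)))  →  (b + 0);  E1 = ((a + b) + (b + 0))
4. [add_zero ←] a  →  (a + 0);  E1 = (((a + 0) + b) + (b + 0))
5. [add_zero ←] b  →  (b + 0);  E1 = (((a + 0) + b) + ((b + 0) + 0))
6. [mul_one ←] ((b + 0) + 0)  →  (((b + 0) + 0) * 1);  E1 = (((a + 0) + b) + (((b + 0) + 0) * 1))
7. [mul_comm →] (((b + 0) + 0) * 1)  →  (1 * ((b + 0) + 0));  E1 = (((a + 0) + b) + (1 * ((b + 0) + 0)))
8. [add_zero ←] ((b + 0) + 0)  →  (((b + 0) + 0) + 0);  E1 = (((a + 0) + b) + (1 * (((b + 0) + 0) + 0)))
9. [mul_one ←] (b + 0)  →  ((b + 0) * 1);  this is E2

YES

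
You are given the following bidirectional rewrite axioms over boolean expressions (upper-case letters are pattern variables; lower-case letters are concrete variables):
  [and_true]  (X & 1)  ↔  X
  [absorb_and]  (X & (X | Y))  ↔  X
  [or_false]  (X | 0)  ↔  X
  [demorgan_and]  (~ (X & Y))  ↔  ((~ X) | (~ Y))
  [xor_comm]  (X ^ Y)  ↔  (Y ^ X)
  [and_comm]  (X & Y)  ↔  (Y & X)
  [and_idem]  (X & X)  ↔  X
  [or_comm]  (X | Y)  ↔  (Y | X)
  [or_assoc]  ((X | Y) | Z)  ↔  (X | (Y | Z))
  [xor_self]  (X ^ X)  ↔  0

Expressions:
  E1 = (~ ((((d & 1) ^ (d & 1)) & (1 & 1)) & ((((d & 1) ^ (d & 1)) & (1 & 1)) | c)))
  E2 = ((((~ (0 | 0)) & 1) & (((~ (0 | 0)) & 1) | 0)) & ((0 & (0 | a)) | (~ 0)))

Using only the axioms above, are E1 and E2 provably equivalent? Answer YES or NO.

step 1: absorb_and (→) rewrites ((((d & 1) ^ (d & 1)) & (1 & 1)) & ((((d & 1) ^ (d & 1)) & (1 & 1)) | c)) into (((d & 1) ^ (d & 1)) & (1 & 1)), now (~ (((d & 1) ^ (d & 1)) & (1 & 1)))
step 2: and_idem (→) rewrites (1 & 1) into 1, now (~ (((d & 1) ^ (d & 1)) & 1))
step 3: and_true (→) rewrites (d & 1) into d, now (~ ((d ^ (d & 1)) & 1))
step 4: and_true (→) rewrites ((d ^ (d & 1)) & 1) into (d ^ (d & 1)), now (~ (d ^ (d & 1)))
step 5: and_true (→) rewrites (d & 1) into d, now (~ (d ^ d))
step 6: xor_self (→) rewrites (d ^ d) into 0, now (~ 0)
step 7: absorb_and (←) rewrites (~ 0) into ((~ 0) & ((~ 0) | 0))
step 8: or_false (←) rewrites 0 into (0 | 0), now ((~ (0 | 0)) & ((~ 0) | 0))
step 9: and_true (←) rewrites (~ (0 | 0)) into ((~ (0 | 0)) & 1), now (((~ (0 | 0)) & 1) & ((~ 0) | 0))
step 10: or_comm (→) rewrites ((~ 0) | 0) into (0 | (~ 0)), now (((~ (0 | 0)) & 1) & (0 | (~ 0)))
step 11: absorb_and (←) rewrites 0 into (0 & (0 | a)), now (((~ (0 | 0)) & 1) & ((0 & (0 | a)) | (~ 0)))
step 12: absorb_and (←) rewrites ((~ (0 | 0)) & 1) into (((~ (0 | 0)) & 1) & (((~ (0 | 0)) & 1) | 0)), which is E2

YES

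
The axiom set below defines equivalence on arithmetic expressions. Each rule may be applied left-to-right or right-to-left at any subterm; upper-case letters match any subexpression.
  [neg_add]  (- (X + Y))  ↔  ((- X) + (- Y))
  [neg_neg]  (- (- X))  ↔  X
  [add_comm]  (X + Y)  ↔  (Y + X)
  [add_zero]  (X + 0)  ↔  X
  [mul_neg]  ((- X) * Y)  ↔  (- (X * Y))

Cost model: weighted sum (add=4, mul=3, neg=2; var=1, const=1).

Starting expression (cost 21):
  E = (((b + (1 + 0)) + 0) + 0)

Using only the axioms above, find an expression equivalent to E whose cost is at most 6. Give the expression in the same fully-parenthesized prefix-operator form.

1. [add_zero →] (1 + 0)  →  1;  E = (((b + 1) + 0) + 0)
2. [add_zero →] ((b + 1) + 0)  →  (b + 1);  E = ((b + 1) + 0)
3. [add_zero →] ((b + 1) + 0)  →  (b + 1);  cost 6 ≤ 6, done

(b + 1)   [cost 6]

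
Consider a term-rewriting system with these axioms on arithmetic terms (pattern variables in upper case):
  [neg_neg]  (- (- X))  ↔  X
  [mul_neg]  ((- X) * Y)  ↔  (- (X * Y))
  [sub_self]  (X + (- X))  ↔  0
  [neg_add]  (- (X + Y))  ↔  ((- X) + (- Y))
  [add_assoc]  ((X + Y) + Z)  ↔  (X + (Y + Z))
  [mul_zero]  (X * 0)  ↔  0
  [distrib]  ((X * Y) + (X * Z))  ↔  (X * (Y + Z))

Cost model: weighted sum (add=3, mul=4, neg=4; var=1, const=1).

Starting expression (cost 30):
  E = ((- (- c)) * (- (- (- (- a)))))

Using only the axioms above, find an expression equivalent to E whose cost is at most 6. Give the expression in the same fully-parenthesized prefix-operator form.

step 1: neg_neg (→) rewrites (- (- c)) into c, now (c * (- (- (- (- a)))))
step 2: neg_neg (→) rewrites (- (- (- a))) into (- a), now (c * (- (- a)))
step 3: neg_neg (→) rewrites (- (- a)) into a, reaching cost 6 (bound 6)

(c * a)   [cost 6]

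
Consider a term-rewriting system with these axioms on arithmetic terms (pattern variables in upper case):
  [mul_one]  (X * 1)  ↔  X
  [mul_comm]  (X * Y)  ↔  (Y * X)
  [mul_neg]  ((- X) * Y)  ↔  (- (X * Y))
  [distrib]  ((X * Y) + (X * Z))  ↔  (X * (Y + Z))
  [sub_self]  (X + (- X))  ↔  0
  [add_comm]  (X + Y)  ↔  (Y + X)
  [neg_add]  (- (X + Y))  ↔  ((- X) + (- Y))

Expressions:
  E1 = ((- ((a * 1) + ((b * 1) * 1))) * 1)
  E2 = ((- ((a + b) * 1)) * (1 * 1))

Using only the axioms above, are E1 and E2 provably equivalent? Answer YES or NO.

(1) ((b * 1) * 1)  =[mul_one →]=  (b * 1)    ⊢ ((- ((a * 1) + (b * 1))) * 1)
(2) ((- ((a * 1) + (b * 1))) * 1)  =[mul_one →]=  (- ((a * 1) + (b * 1)))
(3) (b * 1)  =[mul_one →]=  b    ⊢ (- ((a * 1) + b))
(4) (a * 1)  =[mul_one →]=  a    ⊢ (- (a + b))
(5) (- (a + b))  =[mul_one ←]=  ((- (a + b)) * 1)
(6) 1  =[mul_one ←]=  (1 * 1)    ⊢ ((- (a + b)) * (1 * 1))
(7) (a + b)  =[mul_one ←]=  ((a + b) * 1)    ⊢ E2

YES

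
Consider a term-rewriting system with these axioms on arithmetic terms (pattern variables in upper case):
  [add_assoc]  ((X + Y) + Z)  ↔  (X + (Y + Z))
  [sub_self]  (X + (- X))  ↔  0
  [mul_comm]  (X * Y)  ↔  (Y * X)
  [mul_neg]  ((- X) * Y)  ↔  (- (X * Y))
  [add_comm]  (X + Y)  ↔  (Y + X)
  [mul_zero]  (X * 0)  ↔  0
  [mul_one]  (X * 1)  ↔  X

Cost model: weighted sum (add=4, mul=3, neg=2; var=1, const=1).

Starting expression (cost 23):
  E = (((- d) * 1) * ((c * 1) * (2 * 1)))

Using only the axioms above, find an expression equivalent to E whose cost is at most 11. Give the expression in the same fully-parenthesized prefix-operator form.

(1) (2 * 1)  =[mul_one →]=  2    ⊢ (((- d) * 1) * ((c * 1) * 2))
(2) ((- d) * 1)  =[mul_one →]=  (- d)    ⊢ ((- d) * ((c * 1) * 2))
(3) (c * 1)  =[mul_one →]=  c    ⊢ cost 11, within 11

((- d) * (c * 2))   [cost 11]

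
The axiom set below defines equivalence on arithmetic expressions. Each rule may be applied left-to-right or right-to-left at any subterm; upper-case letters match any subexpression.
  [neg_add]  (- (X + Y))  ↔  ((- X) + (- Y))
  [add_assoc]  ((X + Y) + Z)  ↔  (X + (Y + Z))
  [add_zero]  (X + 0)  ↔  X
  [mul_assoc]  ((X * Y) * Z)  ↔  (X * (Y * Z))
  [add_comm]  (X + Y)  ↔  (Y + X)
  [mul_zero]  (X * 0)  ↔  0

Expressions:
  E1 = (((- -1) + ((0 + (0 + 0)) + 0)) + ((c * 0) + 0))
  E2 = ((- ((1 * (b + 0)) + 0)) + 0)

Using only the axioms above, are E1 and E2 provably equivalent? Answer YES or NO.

The axioms are sound identities: if E1 ↔* E2 then E1 and E2 evaluate identically under any assignment.
Under b=0, c=0: E1 evaluates to 1, E2 to 0. Distinct ⇒ no rewrite sequence connects them.

NO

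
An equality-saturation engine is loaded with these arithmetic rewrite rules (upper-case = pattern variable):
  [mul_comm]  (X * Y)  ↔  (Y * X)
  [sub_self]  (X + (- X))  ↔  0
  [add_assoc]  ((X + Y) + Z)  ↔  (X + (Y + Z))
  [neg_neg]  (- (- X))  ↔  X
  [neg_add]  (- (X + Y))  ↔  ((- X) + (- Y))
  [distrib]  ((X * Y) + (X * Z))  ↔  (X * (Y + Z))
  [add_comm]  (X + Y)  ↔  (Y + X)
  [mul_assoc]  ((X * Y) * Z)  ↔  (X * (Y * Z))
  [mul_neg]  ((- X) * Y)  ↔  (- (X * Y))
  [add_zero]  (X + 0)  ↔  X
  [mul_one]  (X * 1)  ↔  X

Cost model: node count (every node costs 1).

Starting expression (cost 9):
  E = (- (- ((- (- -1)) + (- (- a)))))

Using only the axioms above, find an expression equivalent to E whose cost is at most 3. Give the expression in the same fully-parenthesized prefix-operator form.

(-1 + a)   [cost 3]

step 1: neg_neg (→) rewrites (- (- -1)) into -1, now (- (- (-1 + (- (- a)))))
step 2: neg_neg (→) rewrites (- (- a)) into a, now (- (- (-1 + a)))
step 3: neg_neg (→) rewrites (- (- (-1 + a))) into (-1 + a), reaching cost 3 (bound 3)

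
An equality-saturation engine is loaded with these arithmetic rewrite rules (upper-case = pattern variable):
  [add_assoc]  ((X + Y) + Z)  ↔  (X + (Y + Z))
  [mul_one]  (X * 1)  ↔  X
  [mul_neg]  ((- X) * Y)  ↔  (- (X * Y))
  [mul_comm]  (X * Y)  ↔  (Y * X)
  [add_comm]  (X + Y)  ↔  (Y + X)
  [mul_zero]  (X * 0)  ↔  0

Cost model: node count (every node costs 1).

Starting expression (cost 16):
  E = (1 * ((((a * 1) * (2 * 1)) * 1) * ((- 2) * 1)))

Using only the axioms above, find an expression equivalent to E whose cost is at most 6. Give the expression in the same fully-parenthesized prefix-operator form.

(1) (((a * 1) * (2 * 1)) * 1)  =[mul_one →]=  ((a * 1) * (2 * 1))    ⊢ (1 * (((a * 1) * (2 * 1)) * ((- 2) * 1)))
(2) (a * 1)  =[mul_one →]=  a    ⊢ (1 * ((a * (2 * 1)) * ((- 2) * 1)))
(3) (1 * ((a * (2 * 1)) * ((- 2) * 1)))  =[mul_comm →]=  (((a * (2 * 1)) * ((- 2) * 1)) * 1)
(4) ((- 2) * 1)  =[mul_one →]=  (- 2)    ⊢ (((a * (2 * 1)) * (- 2)) * 1)
(5) (((a * (2 * 1)) * (- 2)) * 1)  =[mul_one →]=  ((a * (2 * 1)) * (- 2))
(6) (2 * 1)  =[mul_one →]=  2    ⊢ cost 6, within 6

((a * 2) * (- 2))   [cost 6]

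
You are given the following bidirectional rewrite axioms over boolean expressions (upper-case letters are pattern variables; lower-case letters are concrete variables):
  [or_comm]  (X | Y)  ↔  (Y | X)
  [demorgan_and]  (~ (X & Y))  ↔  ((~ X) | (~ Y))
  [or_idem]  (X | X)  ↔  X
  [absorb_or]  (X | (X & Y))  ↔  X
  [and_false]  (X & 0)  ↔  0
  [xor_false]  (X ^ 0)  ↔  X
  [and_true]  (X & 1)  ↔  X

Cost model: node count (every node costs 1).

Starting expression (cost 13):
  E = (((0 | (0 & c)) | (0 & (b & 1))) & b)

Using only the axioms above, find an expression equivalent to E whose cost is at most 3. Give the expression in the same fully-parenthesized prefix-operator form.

(0 & b)   [cost 3]

step 1: absorb_or (→) rewrites (0 | (0 & c)) into 0, now ((0 | (0 & (b & 1))) & b)
step 2: and_true (→) rewrites (b & 1) into b, now ((0 | (0 & b)) & b)
step 3: absorb_or (→) rewrites (0 | (0 & b)) into 0, reaching cost 3 (bound 3)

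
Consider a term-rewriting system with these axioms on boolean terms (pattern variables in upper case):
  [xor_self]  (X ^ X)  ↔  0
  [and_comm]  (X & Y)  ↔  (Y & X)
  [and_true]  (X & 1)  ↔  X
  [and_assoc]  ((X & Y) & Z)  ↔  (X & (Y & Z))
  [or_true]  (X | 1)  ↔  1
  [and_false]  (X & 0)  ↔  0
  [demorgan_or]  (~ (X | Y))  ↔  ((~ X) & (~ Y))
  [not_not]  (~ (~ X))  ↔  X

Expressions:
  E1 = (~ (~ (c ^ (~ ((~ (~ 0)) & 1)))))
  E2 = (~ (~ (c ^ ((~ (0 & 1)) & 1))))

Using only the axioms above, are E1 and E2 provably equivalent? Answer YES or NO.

YES

step 1: not_not (→) rewrites (~ (~ (c ^ (~ ((~ (~ 0)) & 1))))) into (c ^ (~ ((~ (~ 0)) & 1)))
step 2: and_true (→) rewrites ((~ (~ 0)) & 1) into (~ (~ 0)), now (c ^ (~ (~ (~ 0))))
step 3: not_not (→) rewrites (~ (~ (~ 0))) into (~ 0), now (c ^ (~ 0))
step 4: not_not (←) rewrites (c ^ (~ 0)) into (~ (~ (c ^ (~ 0))))
step 5: and_true (←) rewrites 0 into (0 & 1), now (~ (~ (c ^ (~ (0 & 1)))))
step 6: and_true (←) rewrites (~ (0 & 1)) into ((~ (0 & 1)) & 1), which is E2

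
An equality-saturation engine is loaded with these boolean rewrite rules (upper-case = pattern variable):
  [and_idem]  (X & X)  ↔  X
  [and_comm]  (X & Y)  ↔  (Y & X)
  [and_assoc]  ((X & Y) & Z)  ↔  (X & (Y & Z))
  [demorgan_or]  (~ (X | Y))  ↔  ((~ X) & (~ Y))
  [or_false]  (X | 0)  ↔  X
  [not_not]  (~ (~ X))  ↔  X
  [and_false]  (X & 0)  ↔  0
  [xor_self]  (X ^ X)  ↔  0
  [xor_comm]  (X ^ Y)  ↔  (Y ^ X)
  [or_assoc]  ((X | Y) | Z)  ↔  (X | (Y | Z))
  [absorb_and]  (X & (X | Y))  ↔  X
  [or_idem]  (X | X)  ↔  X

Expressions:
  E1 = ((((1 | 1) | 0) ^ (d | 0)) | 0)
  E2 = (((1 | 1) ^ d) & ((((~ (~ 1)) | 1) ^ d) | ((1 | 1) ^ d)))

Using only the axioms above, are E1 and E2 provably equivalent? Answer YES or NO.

YES

(1) ((((1 | 1) | 0) ^ (d | 0)) | 0)  =[or_false →]=  (((1 | 1) | 0) ^ (d | 0))
(2) (d | 0)  =[or_false →]=  d    ⊢ (((1 | 1) | 0) ^ d)
(3) ((1 | 1) | 0)  =[or_false →]=  (1 | 1)    ⊢ ((1 | 1) ^ d)
(4) ((1 | 1) ^ d)  =[and_idem ←]=  (((1 | 1) ^ d) & ((1 | 1) ^ d))
(5) ((1 | 1) ^ d)  =[or_idem ←]=  (((1 | 1) ^ d) | ((1 | 1) ^ d))    ⊢ (((1 | 1) ^ d) & (((1 | 1) ^ d) | ((1 | 1) ^ d)))
(6) 1  =[not_not ←]=  (~ (~ 1))    ⊢ E2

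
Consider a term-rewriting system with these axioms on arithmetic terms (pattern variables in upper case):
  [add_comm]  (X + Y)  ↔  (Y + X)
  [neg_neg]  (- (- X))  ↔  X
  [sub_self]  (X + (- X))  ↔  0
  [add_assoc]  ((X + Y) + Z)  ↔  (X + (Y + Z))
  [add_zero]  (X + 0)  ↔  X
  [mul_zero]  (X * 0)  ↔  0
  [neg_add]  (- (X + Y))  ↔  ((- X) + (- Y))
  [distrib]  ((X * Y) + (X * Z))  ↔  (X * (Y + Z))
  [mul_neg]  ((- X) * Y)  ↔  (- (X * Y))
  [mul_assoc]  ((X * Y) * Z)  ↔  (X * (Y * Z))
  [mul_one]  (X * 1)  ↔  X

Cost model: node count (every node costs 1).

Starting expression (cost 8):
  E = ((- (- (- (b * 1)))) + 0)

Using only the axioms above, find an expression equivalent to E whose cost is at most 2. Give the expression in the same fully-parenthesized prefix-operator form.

(- b)   [cost 2]

1. [add_zero →] ((- (- (- (b * 1)))) + 0)  →  (- (- (- (b * 1))))
2. [mul_one →] (b * 1)  →  b;  E = (- (- (- b)))
3. [neg_neg →] (- (- b))  →  b;  cost 2 ≤ 2, done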